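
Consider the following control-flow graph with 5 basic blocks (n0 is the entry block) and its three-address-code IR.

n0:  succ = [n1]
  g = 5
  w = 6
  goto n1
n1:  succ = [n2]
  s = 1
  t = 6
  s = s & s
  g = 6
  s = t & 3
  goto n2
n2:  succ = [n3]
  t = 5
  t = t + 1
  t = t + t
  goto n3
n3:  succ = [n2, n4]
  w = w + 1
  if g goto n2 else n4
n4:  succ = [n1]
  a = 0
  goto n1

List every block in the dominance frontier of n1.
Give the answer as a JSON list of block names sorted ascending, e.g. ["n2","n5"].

idom tree: n1←n0 n2←n1 n3←n2 n4←n3
Dom at joins:
  n1: preds {n0,n4}: {n0} ∩ {n0,n1,n2,n3,n4} = {n0}; idom=n0
  n2: preds {n1,n3}: {n0,n1} ∩ {n0,n1,n2,n3} = {n0,n1}; idom=n1

Frontier:
  join n1 pred n0: · stop@n0
  join n1 pred n4: n4→n3→n2→n1 stop@n0
  join n2 pred n1: · stop@n1
  join n2 pred n3: n3→n2 stop@n1
  DF(n0)=∅
  DF(n1)={n1}
  DF(n2)={n1,n2}
  DF(n3)={n1,n2}
  DF(n4)={n1}

DF(n1) = ["n1"]

Answer: ["n1"]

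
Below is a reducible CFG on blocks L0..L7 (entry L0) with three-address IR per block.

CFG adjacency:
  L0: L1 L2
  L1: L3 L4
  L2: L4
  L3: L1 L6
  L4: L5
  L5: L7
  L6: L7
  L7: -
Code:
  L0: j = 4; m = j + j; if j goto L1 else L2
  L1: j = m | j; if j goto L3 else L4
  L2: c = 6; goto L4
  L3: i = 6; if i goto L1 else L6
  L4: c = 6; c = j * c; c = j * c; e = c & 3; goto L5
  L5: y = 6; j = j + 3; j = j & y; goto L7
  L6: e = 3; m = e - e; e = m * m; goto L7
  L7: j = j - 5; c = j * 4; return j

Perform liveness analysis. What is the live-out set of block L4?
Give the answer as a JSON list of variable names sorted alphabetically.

Answer: ["j"]

Derivation:
def/use:
  L0: def={j,m} ue=∅
  L1: def={j} ue={j,m}
  L2: def={c} ue=∅
  L3: def={i} ue=∅
  L4: def={c,e} ue={j}
  L5: def={j,y} ue={j}
  L6: def={e,m} ue=∅
  L7: def={c,j} ue={j}

Live sets:
  L0: in=∅ out={j,m}
  L1: in={j,m} out={j,m}
  L2: in={j} out={j}
  L3: in={j,m} out={j,m}
  L4: in={j} out={j}
  L5: in={j} out={j}
  L6: in={j} out={j}
  L7: in={j} out=∅

live-out(L4) = ["j"]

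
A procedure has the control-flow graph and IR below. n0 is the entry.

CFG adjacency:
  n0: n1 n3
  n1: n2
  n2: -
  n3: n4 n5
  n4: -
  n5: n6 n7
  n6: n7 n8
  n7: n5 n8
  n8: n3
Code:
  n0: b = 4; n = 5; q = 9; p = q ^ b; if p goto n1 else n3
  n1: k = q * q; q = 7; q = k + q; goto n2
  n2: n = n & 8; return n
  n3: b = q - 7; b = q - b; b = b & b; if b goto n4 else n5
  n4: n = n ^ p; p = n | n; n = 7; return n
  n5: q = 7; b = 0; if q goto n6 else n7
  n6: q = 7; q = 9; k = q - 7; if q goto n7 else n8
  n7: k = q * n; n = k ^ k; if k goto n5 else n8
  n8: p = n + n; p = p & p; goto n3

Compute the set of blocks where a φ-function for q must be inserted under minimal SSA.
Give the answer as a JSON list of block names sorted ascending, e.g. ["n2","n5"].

Answer: ["n3", "n5", "n7", "n8"]

Derivation:
idom tree: n1←n0 n2←n1 n3←n0 n4←n3 n5←n3 n6←n5 n7←n5 n8←n5
Join-block Dom:
  n3: preds {n0,n8}: {n0} ∩ {n0,n3,n5,n8} = {n0}; idom=n0
  n5: preds {n3,n7}: {n0,n3} ∩ {n0,n3,n5,n7} = {n0,n3}; idom=n3
  n7: preds {n5,n6}: {n0,n3,n5} ∩ {n0,n3,n5,n6} = {n0,n3,n5}; idom=n5
  n8: preds {n6,n7}: {n0,n3,n5,n6} ∩ {n0,n3,n5,n7} = {n0,n3,n5}; idom=n5

DF derivation:
  n3←n0: walk · to n0
  n3←n8: walk n8→n5→n3 to n0
  n5←n3: walk · to n3
  n5←n7: walk n7→n5 to n3
  n7←n5: walk · to n5
  n7←n6: walk n6 to n5
  n8←n6: walk n6 to n5
  n8←n7: walk n7 to n5
  n0: DF=∅
  n1: DF=∅
  n2: DF=∅
  n3: DF={n3}
  n4: DF=∅
  n5: DF={n3,n5}
  n6: DF={n7,n8}
  n7: DF={n5,n8}
  n8: DF={n3}

φ for q: defs {n0,n1,n5,n6}
  DF⁺ = {n3,n5,n7,n8}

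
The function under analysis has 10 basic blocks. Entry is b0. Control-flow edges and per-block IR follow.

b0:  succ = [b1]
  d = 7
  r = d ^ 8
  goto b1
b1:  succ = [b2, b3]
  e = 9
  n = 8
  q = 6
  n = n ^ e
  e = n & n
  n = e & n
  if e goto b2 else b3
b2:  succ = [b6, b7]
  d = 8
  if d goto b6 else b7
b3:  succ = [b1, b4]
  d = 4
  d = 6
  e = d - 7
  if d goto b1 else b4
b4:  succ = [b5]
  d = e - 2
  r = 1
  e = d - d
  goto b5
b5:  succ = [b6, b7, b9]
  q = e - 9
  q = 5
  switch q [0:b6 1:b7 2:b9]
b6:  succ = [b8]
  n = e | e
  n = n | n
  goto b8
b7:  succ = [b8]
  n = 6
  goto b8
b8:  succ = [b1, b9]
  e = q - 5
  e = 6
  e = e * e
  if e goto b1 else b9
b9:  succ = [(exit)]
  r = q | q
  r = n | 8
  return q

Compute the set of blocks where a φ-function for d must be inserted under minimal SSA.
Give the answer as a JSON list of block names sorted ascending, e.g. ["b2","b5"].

idom tree: b1←b0 b2←b1 b3←b1 b4←b3 b5←b4 b6←b1 b7←b1 b8←b1 b9←b1
Dom at joins:
  b1: preds {b0,b3,b8}: {b0} ∩ {b0,b1,b3} ∩ {b0,b1,b8} = {b0}; idom=b0
  b6: preds {b2,b5}: {b0,b1,b2} ∩ {b0,b1,b3,b4,b5} = {b0,b1}; idom=b1
  b7: preds {b2,b5}: {b0,b1,b2} ∩ {b0,b1,b3,b4,b5} = {b0,b1}; idom=b1
  b8: preds {b6,b7}: {b0,b1,b6} ∩ {b0,b1,b7} = {b0,b1}; idom=b1
  b9: preds {b5,b8}: {b0,b1,b3,b4,b5} ∩ {b0,b1,b8} = {b0,b1}; idom=b1

DF walk-up:
  b1←b0: walk · to b0
  b1←b3: walk b3→b1 to b0
  b1←b8: walk b8→b1 to b0
  b6←b2: walk b2 to b1
  b6←b5: walk b5→b4→b3 to b1
  b7←b2: walk b2 to b1
  b7←b5: walk b5→b4→b3 to b1
  b8←b6: walk b6 to b1
  b8←b7: walk b7 to b1
  b9←b5: walk b5→b4→b3 to b1
  b9←b8: walk b8 to b1
  b0: DF=∅
  b1: DF={b1}
  b2: DF={b6,b7}
  b3: DF={b1,b6,b7,b9}
  b4: DF={b6,b7,b9}
  b5: DF={b6,b7,b9}
  b6: DF={b8}
  b7: DF={b8}
  b8: DF={b1,b9}
  b9: DF=∅

φ for d: defs {b0,b2,b3,b4}
  DF⁺ = {b1,b6,b7,b8,b9}

Answer: ["b1", "b6", "b7", "b8", "b9"]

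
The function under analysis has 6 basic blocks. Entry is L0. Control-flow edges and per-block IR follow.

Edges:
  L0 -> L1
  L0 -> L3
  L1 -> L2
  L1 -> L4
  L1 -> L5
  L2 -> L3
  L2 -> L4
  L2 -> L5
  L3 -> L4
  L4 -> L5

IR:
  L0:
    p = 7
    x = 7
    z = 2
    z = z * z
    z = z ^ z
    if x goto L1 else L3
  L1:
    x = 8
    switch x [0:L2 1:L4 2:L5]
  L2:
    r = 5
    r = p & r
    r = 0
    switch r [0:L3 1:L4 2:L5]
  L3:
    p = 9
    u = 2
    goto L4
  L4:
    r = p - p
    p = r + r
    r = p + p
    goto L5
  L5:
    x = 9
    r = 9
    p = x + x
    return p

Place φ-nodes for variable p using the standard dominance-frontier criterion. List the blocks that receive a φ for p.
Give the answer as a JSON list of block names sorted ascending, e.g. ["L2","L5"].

idom tree: L1←L0 L2←L1 L3←L0 L4←L0 L5←L0
Join-block Dom:
  L3: preds {L0,L2}: {L0} ∩ {L0,L1,L2} = {L0}; idom=L0
  L4: preds {L1,L2,L3}: {L0,L1} ∩ {L0,L1,L2} ∩ {L0,L3} = {L0}; idom=L0
  L5: preds {L1,L2,L4}: {L0,L1} ∩ {L0,L1,L2} ∩ {L0,L4} = {L0}; idom=L0

DF derivation:
  L3←L0: walk · to L0
  L3←L2: walk L2→L1 to L0
  L4←L1: walk L1 to L0
  L4←L2: walk L2→L1 to L0
  L4←L3: walk L3 to L0
  L5←L1: walk L1 to L0
  L5←L2: walk L2→L1 to L0
  L5←L4: walk L4 to L0
  L0 → ∅
  L1 → {L3,L4,L5}
  L2 → {L3,L4,L5}
  L3 → {L4}
  L4 → {L5}
  L5 → ∅

φ for p: defs {L0,L3,L4,L5}
  DF⁺ = {L4,L5}

Answer: ["L4", "L5"]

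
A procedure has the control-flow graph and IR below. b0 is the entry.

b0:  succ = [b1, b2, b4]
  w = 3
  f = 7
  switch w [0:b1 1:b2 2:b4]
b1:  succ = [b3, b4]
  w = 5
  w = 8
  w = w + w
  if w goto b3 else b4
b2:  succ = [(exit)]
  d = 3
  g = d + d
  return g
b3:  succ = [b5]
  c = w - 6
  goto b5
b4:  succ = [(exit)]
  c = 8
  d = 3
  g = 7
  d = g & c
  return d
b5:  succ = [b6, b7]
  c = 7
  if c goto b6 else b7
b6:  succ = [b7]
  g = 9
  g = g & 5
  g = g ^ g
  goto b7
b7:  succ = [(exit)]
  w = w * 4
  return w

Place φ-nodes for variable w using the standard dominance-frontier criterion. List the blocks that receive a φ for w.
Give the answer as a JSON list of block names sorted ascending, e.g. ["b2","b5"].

idom tree: b1←b0 b2←b0 b3←b1 b4←b0 b5←b3 b6←b5 b7←b5
Dom at joins:
  b4: preds {b0,b1}: {b0} ∩ {b0,b1} = {b0}; idom=b0
  b7: preds {b5,b6}: {b0,b1,b3,b5} ∩ {b0,b1,b3,b5,b6} = {b0,b1,b3,b5}; idom=b5

DF walk-up:
  join b4 pred b0: · stop@b0
  join b4 pred b1: b1 stop@b0
  join b7 pred b5: · stop@b5
  join b7 pred b6: b6 stop@b5
  b0: DF=∅
  b1: DF={b4}
  b2: DF=∅
  b3: DF=∅
  b4: DF=∅
  b5: DF=∅
  b6: DF={b7}
  b7: DF=∅

φ for w: defs {b0,b1,b7}
  DF⁺ = {b4}

Answer: ["b4"]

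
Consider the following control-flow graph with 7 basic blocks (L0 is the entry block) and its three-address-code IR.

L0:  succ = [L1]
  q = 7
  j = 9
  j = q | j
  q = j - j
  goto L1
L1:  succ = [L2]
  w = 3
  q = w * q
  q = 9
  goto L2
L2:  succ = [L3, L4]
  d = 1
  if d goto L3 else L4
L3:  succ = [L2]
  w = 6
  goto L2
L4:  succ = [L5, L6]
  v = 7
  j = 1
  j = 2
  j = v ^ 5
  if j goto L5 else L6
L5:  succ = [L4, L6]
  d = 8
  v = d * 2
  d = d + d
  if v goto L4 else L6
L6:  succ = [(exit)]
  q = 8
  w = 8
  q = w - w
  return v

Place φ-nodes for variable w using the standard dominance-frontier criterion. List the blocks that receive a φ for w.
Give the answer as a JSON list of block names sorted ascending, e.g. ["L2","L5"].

Answer: ["L2"]

Working:
idom tree: L1←L0 L2←L1 L3←L2 L4←L2 L5←L4 L6←L4
Dom∩ at merges:
  L2: preds {L1,L3}: {L0,L1} ∩ {L0,L1,L2,L3} = {L0,L1}; idom=L1
  L4: preds {L2,L5}: {L0,L1,L2} ∩ {L0,L1,L2,L4,L5} = {L0,L1,L2}; idom=L2
  L6: preds {L4,L5}: {L0,L1,L2,L4} ∩ {L0,L1,L2,L4,L5} = {L0,L1,L2,L4}; idom=L4

DF derivation:
  join L2 pred L1: · stop@L1
  join L2 pred L3: L3→L2 stop@L1
  join L4 pred L2: · stop@L2
  join L4 pred L5: L5→L4 stop@L2
  join L6 pred L4: · stop@L4
  join L6 pred L5: L5 stop@L4
  DF(L0)=∅
  DF(L1)=∅
  DF(L2)={L2}
  DF(L3)={L2}
  DF(L4)={L4}
  DF(L5)={L4,L6}
  DF(L6)=∅

φ for w: defs {L1,L3,L6}
  DF⁺ = {L2}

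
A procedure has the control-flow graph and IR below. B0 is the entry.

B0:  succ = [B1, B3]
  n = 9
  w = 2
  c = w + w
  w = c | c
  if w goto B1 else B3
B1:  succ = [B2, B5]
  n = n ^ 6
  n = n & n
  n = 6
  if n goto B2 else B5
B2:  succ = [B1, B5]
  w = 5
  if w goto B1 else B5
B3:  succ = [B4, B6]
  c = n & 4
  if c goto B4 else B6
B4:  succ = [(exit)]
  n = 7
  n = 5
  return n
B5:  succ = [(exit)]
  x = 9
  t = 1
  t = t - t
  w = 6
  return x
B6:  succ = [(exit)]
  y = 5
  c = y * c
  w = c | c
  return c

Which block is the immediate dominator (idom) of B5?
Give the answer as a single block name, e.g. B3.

idom tree: B1←B0 B2←B1 B3←B0 B4←B3 B5←B1 B6←B3
Join-block Dom:
  B1: preds {B0,B2}: {B0} ∩ {B0,B1,B2} = {B0}; idom=B0
  B5: preds {B1,B2}: {B0,B1} ∩ {B0,B1,B2} = {B0,B1}; idom=B1

idom(B5) = B1

Answer: B1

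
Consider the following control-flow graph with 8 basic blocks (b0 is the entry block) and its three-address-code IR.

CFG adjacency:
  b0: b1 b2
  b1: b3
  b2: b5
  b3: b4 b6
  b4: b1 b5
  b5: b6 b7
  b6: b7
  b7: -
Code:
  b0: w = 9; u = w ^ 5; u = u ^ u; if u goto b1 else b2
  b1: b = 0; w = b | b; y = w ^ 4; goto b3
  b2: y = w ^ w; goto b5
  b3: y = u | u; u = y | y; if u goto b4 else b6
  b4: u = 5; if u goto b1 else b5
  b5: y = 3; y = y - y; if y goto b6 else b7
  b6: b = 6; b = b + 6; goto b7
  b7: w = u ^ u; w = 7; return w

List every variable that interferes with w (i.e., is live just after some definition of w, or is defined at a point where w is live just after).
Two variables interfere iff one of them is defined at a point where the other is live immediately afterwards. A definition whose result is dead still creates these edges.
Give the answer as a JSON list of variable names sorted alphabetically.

Per-block:
  b0 def {u,w} use ∅
  b1 def {b,w,y} use ∅
  b2 def {y} use {w}
  b3 def {u,y} use {u}
  b4 def {u} use ∅
  b5 def {y} use ∅
  b6 def {b} use ∅
  b7 def {w} use {u}

Live sets:
  b0: in=∅ out={u,w}
  b1: in={u} out={u}
  b2: in={u,w} out={u}
  b3: in={u} out={u}
  b4: in=∅ out={u}
  b5: in={u} out={u}
  b6: in={u} out={u}
  b7: in={u} out=∅

Interference:
  b — {u}
  u — {b,w,y}
  w — {u}
  y — {u}

N(w) = ["u"]

Answer: ["u"]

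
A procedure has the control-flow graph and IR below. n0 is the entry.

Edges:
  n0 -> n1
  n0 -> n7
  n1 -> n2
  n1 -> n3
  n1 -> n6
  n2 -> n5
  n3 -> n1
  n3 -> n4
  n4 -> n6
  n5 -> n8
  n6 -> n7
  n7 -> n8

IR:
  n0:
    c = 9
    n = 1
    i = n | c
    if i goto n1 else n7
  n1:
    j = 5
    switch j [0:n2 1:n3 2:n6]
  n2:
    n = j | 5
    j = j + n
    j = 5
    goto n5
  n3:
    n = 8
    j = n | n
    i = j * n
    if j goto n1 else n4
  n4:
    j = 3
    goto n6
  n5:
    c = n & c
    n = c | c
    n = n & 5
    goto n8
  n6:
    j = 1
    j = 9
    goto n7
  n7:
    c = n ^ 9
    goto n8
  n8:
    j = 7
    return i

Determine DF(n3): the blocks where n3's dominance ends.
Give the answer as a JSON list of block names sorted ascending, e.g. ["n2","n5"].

Answer: ["n1", "n6"]

Derivation:
idom tree: n1←n0 n2←n1 n3←n1 n4←n3 n5←n2 n6←n1 n7←n0 n8←n0
Join-block Dom:
  n1: preds {n0,n3}: {n0} ∩ {n0,n1,n3} = {n0}; idom=n0
  n6: preds {n1,n4}: {n0,n1} ∩ {n0,n1,n3,n4} = {n0,n1}; idom=n1
  n7: preds {n0,n6}: {n0} ∩ {n0,n1,n6} = {n0}; idom=n0
  n8: preds {n5,n7}: {n0,n1,n2,n5} ∩ {n0,n7} = {n0}; idom=n0

DF walk-up:
  join n1 pred n0: · stop@n0
  join n1 pred n3: n3→n1 stop@n0
  join n6 pred n1: · stop@n1
  join n6 pred n4: n4→n3 stop@n1
  join n7 pred n0: · stop@n0
  join n7 pred n6: n6→n1 stop@n0
  join n8 pred n5: n5→n2→n1 stop@n0
  join n8 pred n7: n7 stop@n0
  n0: DF=∅
  n1: DF={n1,n7,n8}
  n2: DF={n8}
  n3: DF={n1,n6}
  n4: DF={n6}
  n5: DF={n8}
  n6: DF={n7}
  n7: DF={n8}
  n8: DF=∅

DF(n3) = ["n1", "n6"]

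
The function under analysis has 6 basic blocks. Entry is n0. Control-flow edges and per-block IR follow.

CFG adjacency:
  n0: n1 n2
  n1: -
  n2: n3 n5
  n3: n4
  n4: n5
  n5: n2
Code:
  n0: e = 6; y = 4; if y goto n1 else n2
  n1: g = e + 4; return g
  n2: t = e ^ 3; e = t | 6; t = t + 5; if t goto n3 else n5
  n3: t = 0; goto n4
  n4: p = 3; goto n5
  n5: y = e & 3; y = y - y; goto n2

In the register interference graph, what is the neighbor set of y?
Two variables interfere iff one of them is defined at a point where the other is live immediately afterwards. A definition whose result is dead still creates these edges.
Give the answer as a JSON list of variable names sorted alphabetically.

Answer: ["e"]

Derivation:
Block summaries:
  n0: def={e,y} ue=∅
  n1: def={g} ue={e}
  n2: def={e,t} ue={e}
  n3: def={t} ue=∅
  n4: def={p} ue=∅
  n5: def={y} ue={e}

Live sets:
  n0: in=∅ out={e}
  n1: in={e} out=∅
  n2: in={e} out={e}
  n3: in={e} out={e}
  n4: in={e} out={e}
  n5: in={e} out={e}

Interference:
  e: {p,t,y}
  g: ∅
  p: {e}
  t: {e}
  y: {e}

N(y) = ["e"]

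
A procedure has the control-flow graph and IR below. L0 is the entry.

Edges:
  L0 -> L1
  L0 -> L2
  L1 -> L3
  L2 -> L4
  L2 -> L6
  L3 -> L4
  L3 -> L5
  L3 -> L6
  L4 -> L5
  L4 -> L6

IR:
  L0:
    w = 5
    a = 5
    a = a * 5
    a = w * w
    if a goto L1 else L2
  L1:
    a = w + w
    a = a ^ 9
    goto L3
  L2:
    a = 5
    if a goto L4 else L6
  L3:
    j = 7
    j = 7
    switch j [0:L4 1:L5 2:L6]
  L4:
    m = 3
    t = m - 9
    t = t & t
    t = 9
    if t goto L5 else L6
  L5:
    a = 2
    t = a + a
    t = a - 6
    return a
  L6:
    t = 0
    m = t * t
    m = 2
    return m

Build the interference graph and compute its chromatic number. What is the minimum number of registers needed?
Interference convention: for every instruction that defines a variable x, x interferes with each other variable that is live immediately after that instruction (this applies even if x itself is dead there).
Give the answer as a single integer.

def/use:
  L0: {a,w} / ∅
  L1: {a} / {w}
  L2: {a} / ∅
  L3: {j} / ∅
  L4: {m,t} / ∅
  L5: {a,t} / ∅
  L6: {m,t} / ∅

Liveness:
  L0: in=∅ out={w}
  L1: in={w} out=∅
  L2: in=∅ out=∅
  L3: in=∅ out=∅
  L4: in=∅ out=∅
  L5: in=∅ out=∅
  L6: in=∅ out=∅

Interfere edges:
  a: {t,w}
  j: ∅
  m: ∅
  t: {a}
  w: {a}

Chromatic number:
  clique {a,t} ⇒ need ≥ 2
  2-colouring: R0={a,j,m}  R1={t,w}
  χ = 2

Answer: 2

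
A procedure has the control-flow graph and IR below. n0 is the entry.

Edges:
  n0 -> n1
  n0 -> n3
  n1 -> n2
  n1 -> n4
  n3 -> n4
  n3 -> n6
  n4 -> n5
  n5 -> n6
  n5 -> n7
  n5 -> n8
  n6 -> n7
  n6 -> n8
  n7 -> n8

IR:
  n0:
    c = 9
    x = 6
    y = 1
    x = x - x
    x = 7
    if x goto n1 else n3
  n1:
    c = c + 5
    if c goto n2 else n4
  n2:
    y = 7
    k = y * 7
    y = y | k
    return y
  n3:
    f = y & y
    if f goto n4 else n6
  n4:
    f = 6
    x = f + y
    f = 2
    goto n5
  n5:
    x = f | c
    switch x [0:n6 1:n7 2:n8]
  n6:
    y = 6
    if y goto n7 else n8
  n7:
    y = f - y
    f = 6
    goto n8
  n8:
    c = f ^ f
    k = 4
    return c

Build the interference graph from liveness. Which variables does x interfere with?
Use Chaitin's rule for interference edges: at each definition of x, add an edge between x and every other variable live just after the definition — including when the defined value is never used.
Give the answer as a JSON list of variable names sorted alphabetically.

Answer: ["c", "f", "y"]

Derivation:
Per-block:
  n0: def={c,x,y} ue=∅
  n1: def={c} ue={c}
  n2: def={k,y} ue=∅
  n3: def={f} ue={y}
  n4: def={f,x} ue={y}
  n5: def={x} ue={c,f}
  n6: def={y} ue=∅
  n7: def={f,y} ue={f,y}
  n8: def={c,k} ue={f}

Liveness:
  n0 li=∅ lo={c,y}
  n1 li={c,y} lo={c,y}
  n2 li=∅ lo=∅
  n3 li={c,y} lo={c,f,y}
  n4 li={c,y} lo={c,f,y}
  n5 li={c,f,y} lo={f,y}
  n6 li={f} lo={f,y}
  n7 li={f,y} lo={f}
  n8 li={f} lo=∅

Conflict graph:
  c: {f,k,x,y}
  f: {c,x,y}
  k: {c,y}
  x: {c,f,y}
  y: {c,f,k,x}

N(x) = ["c", "f", "y"]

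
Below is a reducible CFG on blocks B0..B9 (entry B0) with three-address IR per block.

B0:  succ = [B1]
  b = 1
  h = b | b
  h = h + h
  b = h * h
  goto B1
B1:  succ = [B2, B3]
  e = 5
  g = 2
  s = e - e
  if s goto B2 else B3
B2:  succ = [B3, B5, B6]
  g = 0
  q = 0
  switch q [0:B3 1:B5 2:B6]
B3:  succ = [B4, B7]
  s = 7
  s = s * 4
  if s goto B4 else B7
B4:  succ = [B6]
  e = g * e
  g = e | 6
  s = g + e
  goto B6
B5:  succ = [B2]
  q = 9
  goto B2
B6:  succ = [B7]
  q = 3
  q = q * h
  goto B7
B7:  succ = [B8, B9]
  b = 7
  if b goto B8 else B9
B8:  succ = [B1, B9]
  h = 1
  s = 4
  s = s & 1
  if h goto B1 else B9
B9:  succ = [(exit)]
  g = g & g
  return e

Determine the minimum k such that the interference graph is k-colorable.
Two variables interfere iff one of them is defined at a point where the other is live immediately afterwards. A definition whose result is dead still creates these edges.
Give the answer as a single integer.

Answer: 4

Analysis:
Per-block:
  B0 def {b,h} use ∅
  B1 def {e,g,s} use ∅
  B2 def {g,q} use ∅
  B3 def {s} use ∅
  B4 def {e,g,s} use {e,g}
  B5 def {q} use ∅
  B6 def {q} use {h}
  B7 def {b} use ∅
  B8 def {h,s} use ∅
  B9 def {g} use {e,g}

Liveness:
  B0: in=∅ out={h}
  B1: in={h} out={e,g,h}
  B2: in={e,h} out={e,g,h}
  B3: in={e,g,h} out={e,g,h}
  B4: in={e,g,h} out={e,g,h}
  B5: in={e,h} out={e,h}
  B6: in={e,g,h} out={e,g}
  B7: in={e,g} out={e,g}
  B8: in={e,g} out={e,g,h}
  B9: in={e,g} out=∅

Conflict graph:
  b↔{e,g,h}
  e↔{b,g,h,q,s}
  g↔{b,e,h,q,s}
  h↔{b,e,g,q,s}
  q↔{e,g,h}
  s↔{e,g,h}

Colouring:
  clique {b,e,g,h} ⇒ need ≥ 4
  assign b→R3 e→R0 g→R1 h→R2 q→R3 s→R3 — no edge inside a register ⇒ χ ≤ 4
  χ = 4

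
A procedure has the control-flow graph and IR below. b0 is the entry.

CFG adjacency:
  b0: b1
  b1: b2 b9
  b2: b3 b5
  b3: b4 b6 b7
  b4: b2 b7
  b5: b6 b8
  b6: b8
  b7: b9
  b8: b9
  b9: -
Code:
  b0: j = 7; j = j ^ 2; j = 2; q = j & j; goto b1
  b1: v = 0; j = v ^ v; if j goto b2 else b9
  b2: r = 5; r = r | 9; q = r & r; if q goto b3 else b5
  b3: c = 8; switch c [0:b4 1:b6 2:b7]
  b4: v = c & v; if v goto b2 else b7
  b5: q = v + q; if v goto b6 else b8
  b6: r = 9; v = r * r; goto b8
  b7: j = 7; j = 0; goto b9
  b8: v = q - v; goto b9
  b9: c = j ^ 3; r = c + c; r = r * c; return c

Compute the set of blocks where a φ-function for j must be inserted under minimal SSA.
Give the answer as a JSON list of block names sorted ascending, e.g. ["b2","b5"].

Answer: ["b9"]

Analysis:
idom tree: b1←b0 b2←b1 b3←b2 b4←b3 b5←b2 b6←b2 b7←b3 b8←b2 b9←b1
Dom at joins:
  b2: preds {b1,b4}: {b0,b1} ∩ {b0,b1,b2,b3,b4} = {b0,b1}; idom=b1
  b6: preds {b3,b5}: {b0,b1,b2,b3} ∩ {b0,b1,b2,b5} = {b0,b1,b2}; idom=b2
  b7: preds {b3,b4}: {b0,b1,b2,b3} ∩ {b0,b1,b2,b3,b4} = {b0,b1,b2,b3}; idom=b3
  b8: preds {b5,b6}: {b0,b1,b2,b5} ∩ {b0,b1,b2,b6} = {b0,b1,b2}; idom=b2
  b9: preds {b1,b7,b8}: {b0,b1} ∩ {b0,b1,b2,b3,b7} ∩ {b0,b1,b2,b8} = {b0,b1}; idom=b1

DF derivation:
  join b2 pred b1: · stop@b1
  join b2 pred b4: b4→b3→b2 stop@b1
  join b6 pred b3: b3 stop@b2
  join b6 pred b5: b5 stop@b2
  join b7 pred b3: · stop@b3
  join b7 pred b4: b4 stop@b3
  join b8 pred b5: b5 stop@b2
  join b8 pred b6: b6 stop@b2
  join b9 pred b1: · stop@b1
  join b9 pred b7: b7→b3→b2 stop@b1
  join b9 pred b8: b8→b2 stop@b1
  DF(b0)=∅
  DF(b1)=∅
  DF(b2)={b2,b9}
  DF(b3)={b2,b6,b9}
  DF(b4)={b2,b7}
  DF(b5)={b6,b8}
  DF(b6)={b8}
  DF(b7)={b9}
  DF(b8)={b9}
  DF(b9)=∅

φ for j: defs {b0,b1,b7}
  DF⁺ = {b9}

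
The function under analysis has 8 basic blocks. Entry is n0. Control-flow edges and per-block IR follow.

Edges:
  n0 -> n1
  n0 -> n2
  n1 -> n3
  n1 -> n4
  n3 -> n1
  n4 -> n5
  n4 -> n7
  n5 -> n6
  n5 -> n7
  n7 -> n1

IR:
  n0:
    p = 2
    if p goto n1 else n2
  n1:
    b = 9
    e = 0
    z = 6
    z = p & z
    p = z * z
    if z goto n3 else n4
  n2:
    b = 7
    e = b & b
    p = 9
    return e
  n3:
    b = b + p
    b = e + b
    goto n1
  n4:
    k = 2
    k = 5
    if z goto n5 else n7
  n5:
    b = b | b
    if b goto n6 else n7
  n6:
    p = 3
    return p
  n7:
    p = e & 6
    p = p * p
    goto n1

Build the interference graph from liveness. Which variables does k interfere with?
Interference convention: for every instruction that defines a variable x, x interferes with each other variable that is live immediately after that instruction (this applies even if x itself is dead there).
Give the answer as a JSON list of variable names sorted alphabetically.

def/use:
  n0 def {p} use ∅
  n1 def {b,e,p,z} use {p}
  n2 def {b,e,p} use ∅
  n3 def {b} use {b,e,p}
  n4 def {k} use {z}
  n5 def {b} use {b}
  n6 def {p} use ∅
  n7 def {p} use {e}

Backward fixpoint:
  n0 li=∅ lo={p}
  n1 li={p} lo={b,e,p,z}
  n2 li=∅ lo=∅
  n3 li={b,e,p} lo={p}
  n4 li={b,e,z} lo={b,e}
  n5 li={b,e} lo={e}
  n6 li=∅ lo=∅
  n7 li={e} lo={p}

Interfere edges:
  b↔{e,k,p,z}
  e↔{b,k,p,z}
  k↔{b,e,z}
  p↔{b,e,z}
  z↔{b,e,k,p}

N(k) = ["b", "e", "z"]

Answer: ["b", "e", "z"]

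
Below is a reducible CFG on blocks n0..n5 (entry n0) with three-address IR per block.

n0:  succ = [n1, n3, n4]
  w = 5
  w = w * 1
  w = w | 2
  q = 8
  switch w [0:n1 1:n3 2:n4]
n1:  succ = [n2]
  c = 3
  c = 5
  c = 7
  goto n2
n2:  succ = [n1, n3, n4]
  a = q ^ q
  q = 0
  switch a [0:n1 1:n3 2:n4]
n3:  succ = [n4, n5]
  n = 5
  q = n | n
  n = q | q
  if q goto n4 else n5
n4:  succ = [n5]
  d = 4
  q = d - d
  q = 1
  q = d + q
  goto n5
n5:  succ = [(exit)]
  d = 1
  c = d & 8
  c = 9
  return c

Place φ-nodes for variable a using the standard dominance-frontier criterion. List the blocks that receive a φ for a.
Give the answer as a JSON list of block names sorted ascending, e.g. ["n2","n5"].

idom tree: n1←n0 n2←n1 n3←n0 n4←n0 n5←n0
Dom at joins:
  n1: preds {n0,n2}: {n0} ∩ {n0,n1,n2} = {n0}; idom=n0
  n3: preds {n0,n2}: {n0} ∩ {n0,n1,n2} = {n0}; idom=n0
  n4: preds {n0,n2,n3}: {n0} ∩ {n0,n1,n2} ∩ {n0,n3} = {n0}; idom=n0
  n5: preds {n3,n4}: {n0,n3} ∩ {n0,n4} = {n0}; idom=n0

Frontier:
  n1←n0: walk · to n0
  n1←n2: walk n2→n1 to n0
  n3←n0: walk · to n0
  n3←n2: walk n2→n1 to n0
  n4←n0: walk · to n0
  n4←n2: walk n2→n1 to n0
  n4←n3: walk n3 to n0
  n5←n3: walk n3 to n0
  n5←n4: walk n4 to n0
  DF(n0)=∅
  DF(n1)={n1,n3,n4}
  DF(n2)={n1,n3,n4}
  DF(n3)={n4,n5}
  DF(n4)={n5}
  DF(n5)=∅

φ for a: defs {n2}
  DF⁺ = {n1,n3,n4,n5}

Answer: ["n1", "n3", "n4", "n5"]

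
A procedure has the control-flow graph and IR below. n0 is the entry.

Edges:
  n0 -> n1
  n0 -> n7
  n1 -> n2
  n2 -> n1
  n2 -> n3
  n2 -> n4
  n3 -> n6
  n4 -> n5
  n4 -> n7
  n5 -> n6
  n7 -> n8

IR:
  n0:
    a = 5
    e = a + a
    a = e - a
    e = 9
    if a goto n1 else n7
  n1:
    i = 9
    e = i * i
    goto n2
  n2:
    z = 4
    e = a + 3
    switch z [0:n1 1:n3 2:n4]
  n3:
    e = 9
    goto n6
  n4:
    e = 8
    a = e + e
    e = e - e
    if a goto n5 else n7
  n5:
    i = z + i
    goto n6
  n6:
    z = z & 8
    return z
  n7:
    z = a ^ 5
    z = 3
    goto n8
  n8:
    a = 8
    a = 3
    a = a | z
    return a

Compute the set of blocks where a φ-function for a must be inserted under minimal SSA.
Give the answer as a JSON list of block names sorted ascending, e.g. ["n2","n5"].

Answer: ["n6", "n7"]

Derivation:
idom tree: n1←n0 n2←n1 n3←n2 n4←n2 n5←n4 n6←n2 n7←n0 n8←n7
Dom at joins:
  n1: preds {n0,n2}: {n0} ∩ {n0,n1,n2} = {n0}; idom=n0
  n6: preds {n3,n5}: {n0,n1,n2,n3} ∩ {n0,n1,n2,n4,n5} = {n0,n1,n2}; idom=n2
  n7: preds {n0,n4}: {n0} ∩ {n0,n1,n2,n4} = {n0}; idom=n0

DF derivation:
  n1←n0: walk · to n0
  n1←n2: walk n2→n1 to n0
  n6←n3: walk n3 to n2
  n6←n5: walk n5→n4 to n2
  n7←n0: walk · to n0
  n7←n4: walk n4→n2→n1 to n0
  DF(n0)=∅
  DF(n1)={n1,n7}
  DF(n2)={n1,n7}
  DF(n3)={n6}
  DF(n4)={n6,n7}
  DF(n5)={n6}
  DF(n6)=∅
  DF(n7)=∅
  DF(n8)=∅

φ for a: defs {n0,n4,n8}
  DF⁺ = {n6,n7}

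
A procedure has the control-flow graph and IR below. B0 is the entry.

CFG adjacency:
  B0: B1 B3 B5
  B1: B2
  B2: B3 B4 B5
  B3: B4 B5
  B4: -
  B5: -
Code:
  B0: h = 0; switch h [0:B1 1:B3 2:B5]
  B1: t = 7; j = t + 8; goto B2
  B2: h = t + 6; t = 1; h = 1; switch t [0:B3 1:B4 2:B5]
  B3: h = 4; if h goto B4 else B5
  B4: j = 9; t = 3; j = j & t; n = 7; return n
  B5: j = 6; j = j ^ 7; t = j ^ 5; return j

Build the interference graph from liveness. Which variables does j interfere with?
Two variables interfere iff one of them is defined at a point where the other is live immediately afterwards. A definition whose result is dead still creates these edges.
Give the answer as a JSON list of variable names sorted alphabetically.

Per-block:
  B0 def {h} use ∅
  B1 def {j,t} use ∅
  B2 def {h,t} use {t}
  B3 def {h} use ∅
  B4 def {j,n,t} use ∅
  B5 def {j,t} use ∅

Live sets:
  live B0: ∅→∅
  live B1: ∅→{t}
  live B2: {t}→∅
  live B3: ∅→∅
  live B4: ∅→∅
  live B5: ∅→∅

Interfere edges:
  h↔{t}
  j↔{t}
  n↔∅
  t↔{h,j}

N(j) = ["t"]

Answer: ["t"]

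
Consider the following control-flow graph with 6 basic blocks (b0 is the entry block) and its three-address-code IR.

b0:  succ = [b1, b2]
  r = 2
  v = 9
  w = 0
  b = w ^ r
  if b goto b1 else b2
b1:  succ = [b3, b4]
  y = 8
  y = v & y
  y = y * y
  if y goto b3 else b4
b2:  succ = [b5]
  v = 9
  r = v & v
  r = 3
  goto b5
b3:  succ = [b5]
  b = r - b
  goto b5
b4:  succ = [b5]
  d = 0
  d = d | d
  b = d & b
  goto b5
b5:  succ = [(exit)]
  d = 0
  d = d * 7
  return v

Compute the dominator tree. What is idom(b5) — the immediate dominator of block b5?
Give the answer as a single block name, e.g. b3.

idom tree: b1←b0 b2←b0 b3←b1 b4←b1 b5←b0
Dom∩ at merges:
  b5: preds {b2,b3,b4}: {b0,b2} ∩ {b0,b1,b3} ∩ {b0,b1,b4} = {b0}; idom=b0

idom(b5) = b0

Answer: b0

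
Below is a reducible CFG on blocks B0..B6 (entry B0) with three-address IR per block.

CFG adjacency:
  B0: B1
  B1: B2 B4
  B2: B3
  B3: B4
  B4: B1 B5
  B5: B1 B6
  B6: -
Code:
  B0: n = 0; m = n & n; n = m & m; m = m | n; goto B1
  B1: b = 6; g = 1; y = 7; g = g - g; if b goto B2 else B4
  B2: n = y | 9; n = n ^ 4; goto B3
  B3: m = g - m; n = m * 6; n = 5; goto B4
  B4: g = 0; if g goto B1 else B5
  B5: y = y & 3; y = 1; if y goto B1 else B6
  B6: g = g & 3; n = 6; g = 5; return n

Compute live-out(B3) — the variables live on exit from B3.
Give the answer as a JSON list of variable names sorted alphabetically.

Block summaries:
  B0: def={m,n} ue=∅
  B1: def={b,g,y} ue=∅
  B2: def={n} ue={y}
  B3: def={m,n} ue={g,m}
  B4: def={g} ue=∅
  B5: def={y} ue={y}
  B6: def={g,n} ue={g}

Live sets:
  B0: in=∅ out={m}
  B1: in={m} out={g,m,y}
  B2: in={g,m,y} out={g,m,y}
  B3: in={g,m,y} out={m,y}
  B4: in={m,y} out={g,m,y}
  B5: in={g,m,y} out={g,m}
  B6: in={g} out=∅

live-out(B3) = ["m", "y"]

Answer: ["m", "y"]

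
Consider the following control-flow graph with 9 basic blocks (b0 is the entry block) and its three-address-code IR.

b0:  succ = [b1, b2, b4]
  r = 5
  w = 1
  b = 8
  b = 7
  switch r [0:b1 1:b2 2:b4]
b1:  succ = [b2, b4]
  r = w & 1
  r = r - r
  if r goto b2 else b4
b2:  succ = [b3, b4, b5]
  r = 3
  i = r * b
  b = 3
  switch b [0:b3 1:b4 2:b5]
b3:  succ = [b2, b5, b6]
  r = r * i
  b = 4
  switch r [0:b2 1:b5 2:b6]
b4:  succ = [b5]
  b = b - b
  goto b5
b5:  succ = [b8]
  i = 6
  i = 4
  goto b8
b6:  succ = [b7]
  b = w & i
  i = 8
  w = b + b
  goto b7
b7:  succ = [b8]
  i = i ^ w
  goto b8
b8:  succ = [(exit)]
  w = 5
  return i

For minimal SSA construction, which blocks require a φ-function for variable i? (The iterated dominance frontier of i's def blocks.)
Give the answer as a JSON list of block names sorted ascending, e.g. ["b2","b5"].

idom tree: b1←b0 b2←b0 b3←b2 b4←b0 b5←b0 b6←b3 b7←b6 b8←b0
Join-block Dom:
  b2: preds {b0,b1,b3}: {b0} ∩ {b0,b1} ∩ {b0,b2,b3} = {b0}; idom=b0
  b4: preds {b0,b1,b2}: {b0} ∩ {b0,b1} ∩ {b0,b2} = {b0}; idom=b0
  b5: preds {b2,b3,b4}: {b0,b2} ∩ {b0,b2,b3} ∩ {b0,b4} = {b0}; idom=b0
  b8: preds {b5,b7}: {b0,b5} ∩ {b0,b2,b3,b6,b7} = {b0}; idom=b0

DF walk-up:
  b2←b0: walk · to b0
  b2←b1: walk b1 to b0
  b2←b3: walk b3→b2 to b0
  b4←b0: walk · to b0
  b4←b1: walk b1 to b0
  b4←b2: walk b2 to b0
  b5←b2: walk b2 to b0
  b5←b3: walk b3→b2 to b0
  b5←b4: walk b4 to b0
  b8←b5: walk b5 to b0
  b8←b7: walk b7→b6→b3→b2 to b0
  b0: DF=∅
  b1: DF={b2,b4}
  b2: DF={b2,b4,b5,b8}
  b3: DF={b2,b5,b8}
  b4: DF={b5}
  b5: DF={b8}
  b6: DF={b8}
  b7: DF={b8}
  b8: DF=∅

φ for i: defs {b2,b5,b6,b7}
  DF⁺ = {b2,b4,b5,b8}

Answer: ["b2", "b4", "b5", "b8"]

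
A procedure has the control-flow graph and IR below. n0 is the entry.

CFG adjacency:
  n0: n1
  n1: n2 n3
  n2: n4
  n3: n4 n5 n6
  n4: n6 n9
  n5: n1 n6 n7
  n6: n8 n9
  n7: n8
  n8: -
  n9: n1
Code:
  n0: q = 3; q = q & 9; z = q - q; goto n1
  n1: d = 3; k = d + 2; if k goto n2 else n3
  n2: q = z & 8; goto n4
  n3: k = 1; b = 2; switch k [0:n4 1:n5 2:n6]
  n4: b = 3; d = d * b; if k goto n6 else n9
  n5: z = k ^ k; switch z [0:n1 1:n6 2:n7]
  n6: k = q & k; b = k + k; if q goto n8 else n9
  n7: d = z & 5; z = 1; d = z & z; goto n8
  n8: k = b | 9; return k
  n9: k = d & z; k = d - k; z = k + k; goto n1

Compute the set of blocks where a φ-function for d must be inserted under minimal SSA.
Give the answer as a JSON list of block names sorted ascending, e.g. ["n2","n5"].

idom tree: n1←n0 n2←n1 n3←n1 n4←n1 n5←n3 n6←n1 n7←n5 n8←n1 n9←n1
Dom at joins:
  n1: preds {n0,n5,n9}: {n0} ∩ {n0,n1,n3,n5} ∩ {n0,n1,n9} = {n0}; idom=n0
  n4: preds {n2,n3}: {n0,n1,n2} ∩ {n0,n1,n3} = {n0,n1}; idom=n1
  n6: preds {n3,n4,n5}: {n0,n1,n3} ∩ {n0,n1,n4} ∩ {n0,n1,n3,n5} = {n0,n1}; idom=n1
  n8: preds {n6,n7}: {n0,n1,n6} ∩ {n0,n1,n3,n5,n7} = {n0,n1}; idom=n1
  n9: preds {n4,n6}: {n0,n1,n4} ∩ {n0,n1,n6} = {n0,n1}; idom=n1

Frontier:
  join n1 pred n0: · stop@n0
  join n1 pred n5: n5→n3→n1 stop@n0
  join n1 pred n9: n9→n1 stop@n0
  join n4 pred n2: n2 stop@n1
  join n4 pred n3: n3 stop@n1
  join n6 pred n3: n3 stop@n1
  join n6 pred n4: n4 stop@n1
  join n6 pred n5: n5→n3 stop@n1
  join n8 pred n6: n6 stop@n1
  join n8 pred n7: n7→n5→n3 stop@n1
  join n9 pred n4: n4 stop@n1
  join n9 pred n6: n6 stop@n1
  n0 → ∅
  n1 → {n1}
  n2 → {n4}
  n3 → {n1,n4,n6,n8}
  n4 → {n6,n9}
  n5 → {n1,n6,n8}
  n6 → {n8,n9}
  n7 → {n8}
  n8 → ∅
  n9 → {n1}

φ for d: defs {n1,n4,n7}
  DF⁺ = {n1,n6,n8,n9}

Answer: ["n1", "n6", "n8", "n9"]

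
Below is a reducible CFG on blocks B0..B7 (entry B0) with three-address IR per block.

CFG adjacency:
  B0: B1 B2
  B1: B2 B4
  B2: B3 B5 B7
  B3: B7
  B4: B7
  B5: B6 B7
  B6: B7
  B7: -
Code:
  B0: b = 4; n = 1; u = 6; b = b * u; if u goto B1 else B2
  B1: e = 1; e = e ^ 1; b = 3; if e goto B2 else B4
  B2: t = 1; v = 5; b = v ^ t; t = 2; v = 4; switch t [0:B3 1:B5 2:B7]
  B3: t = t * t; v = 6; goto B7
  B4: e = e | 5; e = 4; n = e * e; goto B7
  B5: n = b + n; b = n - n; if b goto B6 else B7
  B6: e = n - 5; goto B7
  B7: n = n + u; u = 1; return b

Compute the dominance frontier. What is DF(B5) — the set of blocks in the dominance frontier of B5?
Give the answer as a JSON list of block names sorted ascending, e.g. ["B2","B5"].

Answer: ["B7"]

Analysis:
idom tree: B1←B0 B2←B0 B3←B2 B4←B1 B5←B2 B6←B5 B7←B0
Dom∩ at merges:
  B2: preds {B0,B1}: {B0} ∩ {B0,B1} = {B0}; idom=B0
  B7: preds {B2,B3,B4,B5,B6}: {B0,B2} ∩ {B0,B2,B3} ∩ {B0,B1,B4} ∩ {B0,B2,B5} ∩ {B0,B2,B5,B6} = {B0}; idom=B0

DF derivation:
  B2←B0: walk · to B0
  B2←B1: walk B1 to B0
  B7←B2: walk B2 to B0
  B7←B3: walk B3→B2 to B0
  B7←B4: walk B4→B1 to B0
  B7←B5: walk B5→B2 to B0
  B7←B6: walk B6→B5→B2 to B0
  B0 → ∅
  B1 → {B2,B7}
  B2 → {B7}
  B3 → {B7}
  B4 → {B7}
  B5 → {B7}
  B6 → {B7}
  B7 → ∅

DF(B5) = ["B7"]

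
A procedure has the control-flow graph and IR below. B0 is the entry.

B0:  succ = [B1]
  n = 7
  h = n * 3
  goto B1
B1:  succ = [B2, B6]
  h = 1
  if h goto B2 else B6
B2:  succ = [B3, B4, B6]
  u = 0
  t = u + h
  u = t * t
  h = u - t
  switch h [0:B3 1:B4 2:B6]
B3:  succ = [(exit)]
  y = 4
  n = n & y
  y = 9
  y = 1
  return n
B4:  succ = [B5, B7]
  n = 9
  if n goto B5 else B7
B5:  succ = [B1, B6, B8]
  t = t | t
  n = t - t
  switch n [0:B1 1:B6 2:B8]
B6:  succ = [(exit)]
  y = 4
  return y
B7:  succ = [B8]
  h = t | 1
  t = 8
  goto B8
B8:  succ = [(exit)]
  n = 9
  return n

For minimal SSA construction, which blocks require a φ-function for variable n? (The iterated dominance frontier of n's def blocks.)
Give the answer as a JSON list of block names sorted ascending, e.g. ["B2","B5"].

idom tree: B1←B0 B2←B1 B3←B2 B4←B2 B5←B4 B6←B1 B7←B4 B8←B4
Dom at joins:
  B1: preds {B0,B5}: {B0} ∩ {B0,B1,B2,B4,B5} = {B0}; idom=B0
  B6: preds {B1,B2,B5}: {B0,B1} ∩ {B0,B1,B2} ∩ {B0,B1,B2,B4,B5} = {B0,B1}; idom=B1
  B8: preds {B5,B7}: {B0,B1,B2,B4,B5} ∩ {B0,B1,B2,B4,B7} = {B0,B1,B2,B4}; idom=B4

DF walk-up:
  B1←B0: walk · to B0
  B1←B5: walk B5→B4→B2→B1 to B0
  B6←B1: walk · to B1
  B6←B2: walk B2 to B1
  B6←B5: walk B5→B4→B2 to B1
  B8←B5: walk B5 to B4
  B8←B7: walk B7 to B4
  B0: DF=∅
  B1: DF={B1}
  B2: DF={B1,B6}
  B3: DF=∅
  B4: DF={B1,B6}
  B5: DF={B1,B6,B8}
  B6: DF=∅
  B7: DF={B8}
  B8: DF=∅

φ for n: defs {B0,B3,B4,B5,B8}
  DF⁺ = {B1,B6,B8}

Answer: ["B1", "B6", "B8"]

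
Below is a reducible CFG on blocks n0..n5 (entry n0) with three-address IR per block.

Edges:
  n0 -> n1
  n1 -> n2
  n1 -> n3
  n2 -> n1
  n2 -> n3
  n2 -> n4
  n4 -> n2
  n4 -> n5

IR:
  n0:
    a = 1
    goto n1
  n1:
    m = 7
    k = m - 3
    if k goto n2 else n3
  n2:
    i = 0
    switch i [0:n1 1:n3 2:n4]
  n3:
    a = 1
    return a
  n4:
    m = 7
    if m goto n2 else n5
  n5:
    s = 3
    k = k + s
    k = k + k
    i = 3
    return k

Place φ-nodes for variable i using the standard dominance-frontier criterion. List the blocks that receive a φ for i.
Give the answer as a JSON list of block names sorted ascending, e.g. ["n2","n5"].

Answer: ["n1", "n2", "n3"]

Working:
idom tree: n1←n0 n2←n1 n3←n1 n4←n2 n5←n4
Join-block Dom:
  n1: preds {n0,n2}: {n0} ∩ {n0,n1,n2} = {n0}; idom=n0
  n2: preds {n1,n4}: {n0,n1} ∩ {n0,n1,n2,n4} = {n0,n1}; idom=n1
  n3: preds {n1,n2}: {n0,n1} ∩ {n0,n1,n2} = {n0,n1}; idom=n1

DF walk-up:
  join n1 pred n0: · stop@n0
  join n1 pred n2: n2→n1 stop@n0
  join n2 pred n1: · stop@n1
  join n2 pred n4: n4→n2 stop@n1
  join n3 pred n1: · stop@n1
  join n3 pred n2: n2 stop@n1
  n0: DF=∅
  n1: DF={n1}
  n2: DF={n1,n2,n3}
  n3: DF=∅
  n4: DF={n2}
  n5: DF=∅

φ for i: defs {n2,n5}
  DF⁺ = {n1,n2,n3}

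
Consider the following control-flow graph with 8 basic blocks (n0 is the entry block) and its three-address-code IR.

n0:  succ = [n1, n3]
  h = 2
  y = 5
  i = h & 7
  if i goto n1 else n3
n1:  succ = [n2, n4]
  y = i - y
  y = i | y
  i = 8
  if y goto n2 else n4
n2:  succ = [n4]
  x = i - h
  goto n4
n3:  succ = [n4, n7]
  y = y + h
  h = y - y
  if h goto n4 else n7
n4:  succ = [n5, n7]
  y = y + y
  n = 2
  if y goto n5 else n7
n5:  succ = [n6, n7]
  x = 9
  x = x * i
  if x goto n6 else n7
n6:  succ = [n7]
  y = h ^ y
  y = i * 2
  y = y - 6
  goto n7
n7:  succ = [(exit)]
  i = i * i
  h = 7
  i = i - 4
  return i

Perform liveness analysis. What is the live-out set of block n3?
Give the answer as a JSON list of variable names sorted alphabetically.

Answer: ["h", "i", "y"]

Working:
Per-block:
  n0 def {h,i,y} use ∅
  n1 def {i,y} use {i,y}
  n2 def {x} use {h,i}
  n3 def {h,y} use {h,y}
  n4 def {n,y} use {y}
  n5 def {x} use {i}
  n6 def {y} use {h,i,y}
  n7 def {h,i} use {i}

Liveness:
  n0: in=∅ out={h,i,y}
  n1: in={h,i,y} out={h,i,y}
  n2: in={h,i,y} out={h,i,y}
  n3: in={h,i,y} out={h,i,y}
  n4: in={h,i,y} out={h,i,y}
  n5: in={h,i,y} out={h,i,y}
  n6: in={h,i,y} out={i}
  n7: in={i} out=∅

live-out(n3) = ["h", "i", "y"]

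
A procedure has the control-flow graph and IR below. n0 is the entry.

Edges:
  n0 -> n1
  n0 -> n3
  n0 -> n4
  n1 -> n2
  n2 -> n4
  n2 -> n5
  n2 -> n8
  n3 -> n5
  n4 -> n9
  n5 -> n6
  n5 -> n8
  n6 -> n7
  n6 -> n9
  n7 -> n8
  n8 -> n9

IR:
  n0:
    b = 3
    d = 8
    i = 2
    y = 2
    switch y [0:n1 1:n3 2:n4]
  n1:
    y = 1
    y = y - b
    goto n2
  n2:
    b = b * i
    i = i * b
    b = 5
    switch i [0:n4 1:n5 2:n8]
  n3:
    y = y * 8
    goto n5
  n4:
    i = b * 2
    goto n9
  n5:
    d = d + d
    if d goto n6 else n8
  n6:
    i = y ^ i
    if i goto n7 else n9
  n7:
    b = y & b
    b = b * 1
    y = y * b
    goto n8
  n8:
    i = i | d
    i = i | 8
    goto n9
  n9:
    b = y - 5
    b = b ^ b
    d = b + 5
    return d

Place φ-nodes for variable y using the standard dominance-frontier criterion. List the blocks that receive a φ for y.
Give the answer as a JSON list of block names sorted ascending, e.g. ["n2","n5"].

idom tree: n1←n0 n2←n1 n3←n0 n4←n0 n5←n0 n6←n5 n7←n6 n8←n0 n9←n0
Dom at joins:
  n4: preds {n0,n2}: {n0} ∩ {n0,n1,n2} = {n0}; idom=n0
  n5: preds {n2,n3}: {n0,n1,n2} ∩ {n0,n3} = {n0}; idom=n0
  n8: preds {n2,n5,n7}: {n0,n1,n2} ∩ {n0,n5} ∩ {n0,n5,n6,n7} = {n0}; idom=n0
  n9: preds {n4,n6,n8}: {n0,n4} ∩ {n0,n5,n6} ∩ {n0,n8} = {n0}; idom=n0

Frontier:
  n4←n0: walk · to n0
  n4←n2: walk n2→n1 to n0
  n5←n2: walk n2→n1 to n0
  n5←n3: walk n3 to n0
  n8←n2: walk n2→n1 to n0
  n8←n5: walk n5 to n0
  n8←n7: walk n7→n6→n5 to n0
  n9←n4: walk n4 to n0
  n9←n6: walk n6→n5 to n0
  n9←n8: walk n8 to n0
  DF(n0)=∅
  DF(n1)={n4,n5,n8}
  DF(n2)={n4,n5,n8}
  DF(n3)={n5}
  DF(n4)={n9}
  DF(n5)={n8,n9}
  DF(n6)={n8,n9}
  DF(n7)={n8}
  DF(n8)={n9}
  DF(n9)=∅

φ for y: defs {n0,n1,n3,n7}
  DF⁺ = {n4,n5,n8,n9}

Answer: ["n4", "n5", "n8", "n9"]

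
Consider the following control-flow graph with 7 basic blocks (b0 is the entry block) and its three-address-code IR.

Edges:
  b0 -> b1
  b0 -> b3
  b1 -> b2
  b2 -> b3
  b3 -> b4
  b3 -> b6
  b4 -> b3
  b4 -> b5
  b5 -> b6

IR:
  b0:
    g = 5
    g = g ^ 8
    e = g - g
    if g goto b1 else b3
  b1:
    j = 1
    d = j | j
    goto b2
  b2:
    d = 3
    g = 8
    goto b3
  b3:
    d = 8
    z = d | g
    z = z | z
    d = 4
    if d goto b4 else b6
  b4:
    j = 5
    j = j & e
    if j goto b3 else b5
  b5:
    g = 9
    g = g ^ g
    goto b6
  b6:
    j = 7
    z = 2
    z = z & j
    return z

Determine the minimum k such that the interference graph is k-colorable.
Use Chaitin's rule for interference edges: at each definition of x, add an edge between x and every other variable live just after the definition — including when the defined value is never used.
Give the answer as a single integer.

Answer: 4

Analysis:
Block summaries:
  b0 def {e,g} use ∅
  b1 def {d,j} use ∅
  b2 def {d,g} use ∅
  b3 def {d,z} use {g}
  b4 def {j} use {e}
  b5 def {g} use ∅
  b6 def {j,z} use ∅

Live sets:
  b0: in=∅ out={e,g}
  b1: in={e} out={e}
  b2: in={e} out={e,g}
  b3: in={e,g} out={e,g}
  b4: in={e,g} out={e,g}
  b5: in=∅ out=∅
  b6: in=∅ out=∅

Interference:
  d — {e,g}
  e — {d,g,j,z}
  g — {d,e,j,z}
  j — {e,g,z}
  z — {e,g,j}

Chromatic number:
  lower bound: {e,g,j,z} mutually conflict ⇒ χ ≥ 4
  assign d→r2 e→r0 g→r1 j→r2 z→r3 — no edge inside a register ⇒ χ ≤ 4
  χ = 4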